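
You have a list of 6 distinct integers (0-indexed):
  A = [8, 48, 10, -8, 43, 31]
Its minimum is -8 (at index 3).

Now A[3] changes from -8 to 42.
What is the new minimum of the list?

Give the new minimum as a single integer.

Answer: 8

Derivation:
Old min = -8 (at index 3)
Change: A[3] -8 -> 42
Changed element WAS the min. Need to check: is 42 still <= all others?
  Min of remaining elements: 8
  New min = min(42, 8) = 8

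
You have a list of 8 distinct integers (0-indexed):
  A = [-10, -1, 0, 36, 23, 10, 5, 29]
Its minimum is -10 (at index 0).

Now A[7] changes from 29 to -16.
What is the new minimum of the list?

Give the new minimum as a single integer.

Old min = -10 (at index 0)
Change: A[7] 29 -> -16
Changed element was NOT the old min.
  New min = min(old_min, new_val) = min(-10, -16) = -16

Answer: -16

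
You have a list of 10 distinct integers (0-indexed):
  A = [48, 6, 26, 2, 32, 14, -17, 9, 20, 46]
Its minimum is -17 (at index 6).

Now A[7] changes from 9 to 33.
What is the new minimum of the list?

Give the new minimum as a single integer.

Old min = -17 (at index 6)
Change: A[7] 9 -> 33
Changed element was NOT the old min.
  New min = min(old_min, new_val) = min(-17, 33) = -17

Answer: -17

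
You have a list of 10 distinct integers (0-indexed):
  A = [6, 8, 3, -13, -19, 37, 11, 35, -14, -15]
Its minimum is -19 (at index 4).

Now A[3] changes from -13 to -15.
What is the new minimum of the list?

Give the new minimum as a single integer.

Answer: -19

Derivation:
Old min = -19 (at index 4)
Change: A[3] -13 -> -15
Changed element was NOT the old min.
  New min = min(old_min, new_val) = min(-19, -15) = -19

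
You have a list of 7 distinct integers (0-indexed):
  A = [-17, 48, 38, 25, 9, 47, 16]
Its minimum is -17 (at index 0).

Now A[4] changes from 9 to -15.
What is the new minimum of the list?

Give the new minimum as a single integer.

Answer: -17

Derivation:
Old min = -17 (at index 0)
Change: A[4] 9 -> -15
Changed element was NOT the old min.
  New min = min(old_min, new_val) = min(-17, -15) = -17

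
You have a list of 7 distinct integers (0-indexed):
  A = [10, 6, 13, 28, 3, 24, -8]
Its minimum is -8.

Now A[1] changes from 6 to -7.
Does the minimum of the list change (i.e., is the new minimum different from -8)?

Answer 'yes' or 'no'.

Old min = -8
Change: A[1] 6 -> -7
Changed element was NOT the min; min changes only if -7 < -8.
New min = -8; changed? no

Answer: no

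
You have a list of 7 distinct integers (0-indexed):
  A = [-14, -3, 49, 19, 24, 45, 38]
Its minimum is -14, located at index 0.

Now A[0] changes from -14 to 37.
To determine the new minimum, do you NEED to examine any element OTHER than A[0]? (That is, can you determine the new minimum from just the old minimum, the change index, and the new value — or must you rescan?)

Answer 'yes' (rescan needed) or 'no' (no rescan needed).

Old min = -14 at index 0
Change at index 0: -14 -> 37
Index 0 WAS the min and new value 37 > old min -14. Must rescan other elements to find the new min.
Needs rescan: yes

Answer: yes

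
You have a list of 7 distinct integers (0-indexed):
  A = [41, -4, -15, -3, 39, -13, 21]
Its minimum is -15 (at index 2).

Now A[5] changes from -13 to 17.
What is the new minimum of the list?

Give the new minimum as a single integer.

Answer: -15

Derivation:
Old min = -15 (at index 2)
Change: A[5] -13 -> 17
Changed element was NOT the old min.
  New min = min(old_min, new_val) = min(-15, 17) = -15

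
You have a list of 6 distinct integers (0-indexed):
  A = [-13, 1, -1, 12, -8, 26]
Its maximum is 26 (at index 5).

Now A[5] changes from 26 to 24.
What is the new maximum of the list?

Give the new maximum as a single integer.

Old max = 26 (at index 5)
Change: A[5] 26 -> 24
Changed element WAS the max -> may need rescan.
  Max of remaining elements: 12
  New max = max(24, 12) = 24

Answer: 24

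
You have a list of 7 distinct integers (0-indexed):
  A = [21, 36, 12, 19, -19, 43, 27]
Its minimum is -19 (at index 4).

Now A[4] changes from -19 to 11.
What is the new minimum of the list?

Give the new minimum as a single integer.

Answer: 11

Derivation:
Old min = -19 (at index 4)
Change: A[4] -19 -> 11
Changed element WAS the min. Need to check: is 11 still <= all others?
  Min of remaining elements: 12
  New min = min(11, 12) = 11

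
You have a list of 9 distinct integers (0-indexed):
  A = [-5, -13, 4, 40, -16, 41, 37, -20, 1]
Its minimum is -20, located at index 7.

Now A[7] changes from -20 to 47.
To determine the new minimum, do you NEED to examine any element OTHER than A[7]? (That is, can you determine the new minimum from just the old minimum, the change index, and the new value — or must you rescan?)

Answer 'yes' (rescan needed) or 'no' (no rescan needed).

Answer: yes

Derivation:
Old min = -20 at index 7
Change at index 7: -20 -> 47
Index 7 WAS the min and new value 47 > old min -20. Must rescan other elements to find the new min.
Needs rescan: yes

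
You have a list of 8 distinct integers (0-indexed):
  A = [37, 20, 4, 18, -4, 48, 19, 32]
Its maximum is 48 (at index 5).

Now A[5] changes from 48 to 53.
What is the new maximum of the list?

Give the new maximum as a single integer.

Old max = 48 (at index 5)
Change: A[5] 48 -> 53
Changed element WAS the max -> may need rescan.
  Max of remaining elements: 37
  New max = max(53, 37) = 53

Answer: 53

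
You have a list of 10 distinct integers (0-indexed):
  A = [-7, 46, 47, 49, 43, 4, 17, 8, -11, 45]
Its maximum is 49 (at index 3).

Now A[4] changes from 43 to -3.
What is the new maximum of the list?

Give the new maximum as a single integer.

Answer: 49

Derivation:
Old max = 49 (at index 3)
Change: A[4] 43 -> -3
Changed element was NOT the old max.
  New max = max(old_max, new_val) = max(49, -3) = 49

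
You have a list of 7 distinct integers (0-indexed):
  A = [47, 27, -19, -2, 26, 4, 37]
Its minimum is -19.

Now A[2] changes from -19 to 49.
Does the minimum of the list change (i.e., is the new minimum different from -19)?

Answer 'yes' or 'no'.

Old min = -19
Change: A[2] -19 -> 49
Changed element was the min; new min must be rechecked.
New min = -2; changed? yes

Answer: yes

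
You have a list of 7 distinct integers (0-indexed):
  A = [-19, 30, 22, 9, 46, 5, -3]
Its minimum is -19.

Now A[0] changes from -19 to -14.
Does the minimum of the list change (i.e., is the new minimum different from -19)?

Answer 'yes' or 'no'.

Old min = -19
Change: A[0] -19 -> -14
Changed element was the min; new min must be rechecked.
New min = -14; changed? yes

Answer: yes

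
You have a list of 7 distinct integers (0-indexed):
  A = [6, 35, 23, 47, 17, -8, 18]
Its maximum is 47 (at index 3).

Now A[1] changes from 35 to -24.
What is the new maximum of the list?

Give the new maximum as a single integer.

Old max = 47 (at index 3)
Change: A[1] 35 -> -24
Changed element was NOT the old max.
  New max = max(old_max, new_val) = max(47, -24) = 47

Answer: 47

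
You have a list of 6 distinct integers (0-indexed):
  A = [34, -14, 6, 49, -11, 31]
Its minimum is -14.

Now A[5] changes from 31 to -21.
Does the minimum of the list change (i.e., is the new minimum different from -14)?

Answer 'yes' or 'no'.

Old min = -14
Change: A[5] 31 -> -21
Changed element was NOT the min; min changes only if -21 < -14.
New min = -21; changed? yes

Answer: yes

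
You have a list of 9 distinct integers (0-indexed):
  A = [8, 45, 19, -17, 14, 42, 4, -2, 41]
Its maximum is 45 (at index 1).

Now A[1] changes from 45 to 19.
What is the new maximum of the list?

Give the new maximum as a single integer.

Answer: 42

Derivation:
Old max = 45 (at index 1)
Change: A[1] 45 -> 19
Changed element WAS the max -> may need rescan.
  Max of remaining elements: 42
  New max = max(19, 42) = 42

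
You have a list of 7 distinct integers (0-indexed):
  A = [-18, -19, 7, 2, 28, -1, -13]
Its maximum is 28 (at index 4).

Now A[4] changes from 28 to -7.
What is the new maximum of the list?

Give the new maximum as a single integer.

Answer: 7

Derivation:
Old max = 28 (at index 4)
Change: A[4] 28 -> -7
Changed element WAS the max -> may need rescan.
  Max of remaining elements: 7
  New max = max(-7, 7) = 7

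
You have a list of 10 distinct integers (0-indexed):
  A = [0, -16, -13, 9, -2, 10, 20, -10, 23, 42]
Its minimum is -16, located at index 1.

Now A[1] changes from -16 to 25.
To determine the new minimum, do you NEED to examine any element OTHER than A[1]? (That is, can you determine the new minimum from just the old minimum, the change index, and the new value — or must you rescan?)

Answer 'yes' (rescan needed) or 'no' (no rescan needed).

Answer: yes

Derivation:
Old min = -16 at index 1
Change at index 1: -16 -> 25
Index 1 WAS the min and new value 25 > old min -16. Must rescan other elements to find the new min.
Needs rescan: yes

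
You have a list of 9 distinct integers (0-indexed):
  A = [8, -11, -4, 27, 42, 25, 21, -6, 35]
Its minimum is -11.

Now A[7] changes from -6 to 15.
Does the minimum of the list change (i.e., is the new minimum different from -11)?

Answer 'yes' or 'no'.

Answer: no

Derivation:
Old min = -11
Change: A[7] -6 -> 15
Changed element was NOT the min; min changes only if 15 < -11.
New min = -11; changed? no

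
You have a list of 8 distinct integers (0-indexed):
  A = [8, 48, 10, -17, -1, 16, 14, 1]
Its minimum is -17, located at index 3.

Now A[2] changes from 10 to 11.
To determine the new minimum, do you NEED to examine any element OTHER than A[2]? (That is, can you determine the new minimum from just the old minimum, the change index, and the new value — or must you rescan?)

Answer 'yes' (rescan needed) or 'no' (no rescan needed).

Answer: no

Derivation:
Old min = -17 at index 3
Change at index 2: 10 -> 11
Index 2 was NOT the min. New min = min(-17, 11). No rescan of other elements needed.
Needs rescan: no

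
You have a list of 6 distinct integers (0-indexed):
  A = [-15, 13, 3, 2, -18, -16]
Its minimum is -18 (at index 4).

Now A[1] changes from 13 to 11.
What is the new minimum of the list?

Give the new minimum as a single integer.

Old min = -18 (at index 4)
Change: A[1] 13 -> 11
Changed element was NOT the old min.
  New min = min(old_min, new_val) = min(-18, 11) = -18

Answer: -18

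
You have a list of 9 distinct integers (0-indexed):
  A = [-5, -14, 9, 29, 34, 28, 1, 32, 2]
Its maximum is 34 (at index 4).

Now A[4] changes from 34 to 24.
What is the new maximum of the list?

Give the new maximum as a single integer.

Answer: 32

Derivation:
Old max = 34 (at index 4)
Change: A[4] 34 -> 24
Changed element WAS the max -> may need rescan.
  Max of remaining elements: 32
  New max = max(24, 32) = 32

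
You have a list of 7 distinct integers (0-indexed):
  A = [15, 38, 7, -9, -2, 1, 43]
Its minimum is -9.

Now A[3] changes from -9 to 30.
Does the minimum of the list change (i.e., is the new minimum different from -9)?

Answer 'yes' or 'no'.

Answer: yes

Derivation:
Old min = -9
Change: A[3] -9 -> 30
Changed element was the min; new min must be rechecked.
New min = -2; changed? yes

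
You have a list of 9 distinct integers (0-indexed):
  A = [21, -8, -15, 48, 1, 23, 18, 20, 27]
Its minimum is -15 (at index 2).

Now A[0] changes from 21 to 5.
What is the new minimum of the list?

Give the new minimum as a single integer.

Old min = -15 (at index 2)
Change: A[0] 21 -> 5
Changed element was NOT the old min.
  New min = min(old_min, new_val) = min(-15, 5) = -15

Answer: -15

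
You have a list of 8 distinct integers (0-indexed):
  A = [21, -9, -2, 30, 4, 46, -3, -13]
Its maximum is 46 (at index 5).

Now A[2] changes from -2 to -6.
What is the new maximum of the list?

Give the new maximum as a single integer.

Answer: 46

Derivation:
Old max = 46 (at index 5)
Change: A[2] -2 -> -6
Changed element was NOT the old max.
  New max = max(old_max, new_val) = max(46, -6) = 46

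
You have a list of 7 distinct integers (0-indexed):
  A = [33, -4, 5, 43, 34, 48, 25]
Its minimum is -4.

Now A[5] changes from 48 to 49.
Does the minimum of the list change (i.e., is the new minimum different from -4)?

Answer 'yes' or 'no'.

Answer: no

Derivation:
Old min = -4
Change: A[5] 48 -> 49
Changed element was NOT the min; min changes only if 49 < -4.
New min = -4; changed? no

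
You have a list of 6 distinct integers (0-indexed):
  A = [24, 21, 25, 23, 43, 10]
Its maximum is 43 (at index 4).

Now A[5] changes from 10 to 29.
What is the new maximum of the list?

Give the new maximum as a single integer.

Answer: 43

Derivation:
Old max = 43 (at index 4)
Change: A[5] 10 -> 29
Changed element was NOT the old max.
  New max = max(old_max, new_val) = max(43, 29) = 43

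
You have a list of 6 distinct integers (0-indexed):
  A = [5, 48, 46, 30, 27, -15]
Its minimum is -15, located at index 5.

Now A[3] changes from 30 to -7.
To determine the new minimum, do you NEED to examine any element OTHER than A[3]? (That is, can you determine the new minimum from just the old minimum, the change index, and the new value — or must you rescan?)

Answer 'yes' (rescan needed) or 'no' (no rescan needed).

Answer: no

Derivation:
Old min = -15 at index 5
Change at index 3: 30 -> -7
Index 3 was NOT the min. New min = min(-15, -7). No rescan of other elements needed.
Needs rescan: no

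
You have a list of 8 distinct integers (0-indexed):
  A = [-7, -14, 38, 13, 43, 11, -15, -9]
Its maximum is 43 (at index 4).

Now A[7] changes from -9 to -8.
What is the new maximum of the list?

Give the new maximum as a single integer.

Answer: 43

Derivation:
Old max = 43 (at index 4)
Change: A[7] -9 -> -8
Changed element was NOT the old max.
  New max = max(old_max, new_val) = max(43, -8) = 43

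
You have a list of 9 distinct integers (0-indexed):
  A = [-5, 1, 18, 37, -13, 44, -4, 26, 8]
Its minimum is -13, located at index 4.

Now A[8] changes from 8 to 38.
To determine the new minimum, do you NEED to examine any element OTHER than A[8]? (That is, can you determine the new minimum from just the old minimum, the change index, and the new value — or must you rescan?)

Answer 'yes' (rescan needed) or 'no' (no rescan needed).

Old min = -13 at index 4
Change at index 8: 8 -> 38
Index 8 was NOT the min. New min = min(-13, 38). No rescan of other elements needed.
Needs rescan: no

Answer: no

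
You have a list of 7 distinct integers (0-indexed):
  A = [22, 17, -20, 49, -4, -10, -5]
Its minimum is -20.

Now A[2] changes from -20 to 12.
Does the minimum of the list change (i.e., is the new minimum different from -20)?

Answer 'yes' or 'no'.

Answer: yes

Derivation:
Old min = -20
Change: A[2] -20 -> 12
Changed element was the min; new min must be rechecked.
New min = -10; changed? yes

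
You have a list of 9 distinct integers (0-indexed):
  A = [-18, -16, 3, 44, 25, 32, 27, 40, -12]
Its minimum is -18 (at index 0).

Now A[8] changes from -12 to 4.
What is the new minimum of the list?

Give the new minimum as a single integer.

Answer: -18

Derivation:
Old min = -18 (at index 0)
Change: A[8] -12 -> 4
Changed element was NOT the old min.
  New min = min(old_min, new_val) = min(-18, 4) = -18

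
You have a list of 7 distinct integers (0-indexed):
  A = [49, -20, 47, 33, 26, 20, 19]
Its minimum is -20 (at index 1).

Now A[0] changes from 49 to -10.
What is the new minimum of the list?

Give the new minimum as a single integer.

Old min = -20 (at index 1)
Change: A[0] 49 -> -10
Changed element was NOT the old min.
  New min = min(old_min, new_val) = min(-20, -10) = -20

Answer: -20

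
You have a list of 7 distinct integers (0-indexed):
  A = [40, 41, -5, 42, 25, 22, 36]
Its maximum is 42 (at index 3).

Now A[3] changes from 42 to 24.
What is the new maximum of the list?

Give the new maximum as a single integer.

Answer: 41

Derivation:
Old max = 42 (at index 3)
Change: A[3] 42 -> 24
Changed element WAS the max -> may need rescan.
  Max of remaining elements: 41
  New max = max(24, 41) = 41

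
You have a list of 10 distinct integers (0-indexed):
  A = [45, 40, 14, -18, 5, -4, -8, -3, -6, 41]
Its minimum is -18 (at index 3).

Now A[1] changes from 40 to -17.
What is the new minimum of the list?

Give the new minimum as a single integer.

Old min = -18 (at index 3)
Change: A[1] 40 -> -17
Changed element was NOT the old min.
  New min = min(old_min, new_val) = min(-18, -17) = -18

Answer: -18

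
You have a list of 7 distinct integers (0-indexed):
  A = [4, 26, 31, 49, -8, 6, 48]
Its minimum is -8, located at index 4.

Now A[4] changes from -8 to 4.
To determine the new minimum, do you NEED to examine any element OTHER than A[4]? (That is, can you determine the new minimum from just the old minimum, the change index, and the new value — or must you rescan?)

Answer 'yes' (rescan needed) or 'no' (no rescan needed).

Answer: yes

Derivation:
Old min = -8 at index 4
Change at index 4: -8 -> 4
Index 4 WAS the min and new value 4 > old min -8. Must rescan other elements to find the new min.
Needs rescan: yes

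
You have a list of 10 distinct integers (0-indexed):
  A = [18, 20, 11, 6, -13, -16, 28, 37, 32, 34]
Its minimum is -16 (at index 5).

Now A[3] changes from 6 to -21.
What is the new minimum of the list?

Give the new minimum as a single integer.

Old min = -16 (at index 5)
Change: A[3] 6 -> -21
Changed element was NOT the old min.
  New min = min(old_min, new_val) = min(-16, -21) = -21

Answer: -21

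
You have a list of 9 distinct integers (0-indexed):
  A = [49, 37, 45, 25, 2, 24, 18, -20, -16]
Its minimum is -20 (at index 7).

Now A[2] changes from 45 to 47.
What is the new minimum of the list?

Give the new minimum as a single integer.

Answer: -20

Derivation:
Old min = -20 (at index 7)
Change: A[2] 45 -> 47
Changed element was NOT the old min.
  New min = min(old_min, new_val) = min(-20, 47) = -20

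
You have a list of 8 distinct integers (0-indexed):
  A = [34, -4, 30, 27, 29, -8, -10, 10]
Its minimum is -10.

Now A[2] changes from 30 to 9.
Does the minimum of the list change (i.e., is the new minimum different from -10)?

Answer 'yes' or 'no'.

Old min = -10
Change: A[2] 30 -> 9
Changed element was NOT the min; min changes only if 9 < -10.
New min = -10; changed? no

Answer: no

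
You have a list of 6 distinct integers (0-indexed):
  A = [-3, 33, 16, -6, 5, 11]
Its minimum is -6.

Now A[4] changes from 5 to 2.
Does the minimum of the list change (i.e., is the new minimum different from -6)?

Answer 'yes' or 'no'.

Answer: no

Derivation:
Old min = -6
Change: A[4] 5 -> 2
Changed element was NOT the min; min changes only if 2 < -6.
New min = -6; changed? no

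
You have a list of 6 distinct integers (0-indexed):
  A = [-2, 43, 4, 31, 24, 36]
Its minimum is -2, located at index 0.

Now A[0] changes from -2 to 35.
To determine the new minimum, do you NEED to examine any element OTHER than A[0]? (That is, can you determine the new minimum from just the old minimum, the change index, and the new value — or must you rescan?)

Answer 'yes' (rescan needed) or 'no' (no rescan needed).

Answer: yes

Derivation:
Old min = -2 at index 0
Change at index 0: -2 -> 35
Index 0 WAS the min and new value 35 > old min -2. Must rescan other elements to find the new min.
Needs rescan: yes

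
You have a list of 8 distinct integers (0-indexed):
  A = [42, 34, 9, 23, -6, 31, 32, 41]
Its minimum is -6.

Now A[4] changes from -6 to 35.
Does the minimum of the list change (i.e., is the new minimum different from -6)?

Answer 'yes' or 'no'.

Answer: yes

Derivation:
Old min = -6
Change: A[4] -6 -> 35
Changed element was the min; new min must be rechecked.
New min = 9; changed? yes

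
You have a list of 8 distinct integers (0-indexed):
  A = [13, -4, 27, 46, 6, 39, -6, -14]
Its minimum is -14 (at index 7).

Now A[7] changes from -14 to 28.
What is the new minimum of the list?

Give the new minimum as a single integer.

Old min = -14 (at index 7)
Change: A[7] -14 -> 28
Changed element WAS the min. Need to check: is 28 still <= all others?
  Min of remaining elements: -6
  New min = min(28, -6) = -6

Answer: -6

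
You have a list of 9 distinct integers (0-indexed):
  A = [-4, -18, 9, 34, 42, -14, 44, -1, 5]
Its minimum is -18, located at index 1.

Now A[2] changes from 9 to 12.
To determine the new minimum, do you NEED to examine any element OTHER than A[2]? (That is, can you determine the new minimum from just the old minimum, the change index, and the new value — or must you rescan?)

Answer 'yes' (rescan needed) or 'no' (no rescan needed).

Old min = -18 at index 1
Change at index 2: 9 -> 12
Index 2 was NOT the min. New min = min(-18, 12). No rescan of other elements needed.
Needs rescan: no

Answer: no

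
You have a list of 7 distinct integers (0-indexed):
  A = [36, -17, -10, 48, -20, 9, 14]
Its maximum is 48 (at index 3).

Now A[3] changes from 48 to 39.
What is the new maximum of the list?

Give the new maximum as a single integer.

Old max = 48 (at index 3)
Change: A[3] 48 -> 39
Changed element WAS the max -> may need rescan.
  Max of remaining elements: 36
  New max = max(39, 36) = 39

Answer: 39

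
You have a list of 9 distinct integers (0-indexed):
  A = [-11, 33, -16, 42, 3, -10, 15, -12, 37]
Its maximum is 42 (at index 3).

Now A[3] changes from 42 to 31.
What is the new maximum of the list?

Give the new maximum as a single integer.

Answer: 37

Derivation:
Old max = 42 (at index 3)
Change: A[3] 42 -> 31
Changed element WAS the max -> may need rescan.
  Max of remaining elements: 37
  New max = max(31, 37) = 37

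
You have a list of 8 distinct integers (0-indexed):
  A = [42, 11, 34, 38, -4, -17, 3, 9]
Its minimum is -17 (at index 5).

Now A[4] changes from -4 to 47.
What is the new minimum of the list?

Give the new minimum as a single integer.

Old min = -17 (at index 5)
Change: A[4] -4 -> 47
Changed element was NOT the old min.
  New min = min(old_min, new_val) = min(-17, 47) = -17

Answer: -17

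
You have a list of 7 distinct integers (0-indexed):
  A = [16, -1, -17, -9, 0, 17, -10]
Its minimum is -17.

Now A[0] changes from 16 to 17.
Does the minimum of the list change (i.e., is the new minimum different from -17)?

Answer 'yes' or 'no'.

Answer: no

Derivation:
Old min = -17
Change: A[0] 16 -> 17
Changed element was NOT the min; min changes only if 17 < -17.
New min = -17; changed? no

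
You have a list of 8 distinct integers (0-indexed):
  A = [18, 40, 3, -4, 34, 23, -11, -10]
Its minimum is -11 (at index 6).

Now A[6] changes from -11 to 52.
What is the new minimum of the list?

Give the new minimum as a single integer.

Answer: -10

Derivation:
Old min = -11 (at index 6)
Change: A[6] -11 -> 52
Changed element WAS the min. Need to check: is 52 still <= all others?
  Min of remaining elements: -10
  New min = min(52, -10) = -10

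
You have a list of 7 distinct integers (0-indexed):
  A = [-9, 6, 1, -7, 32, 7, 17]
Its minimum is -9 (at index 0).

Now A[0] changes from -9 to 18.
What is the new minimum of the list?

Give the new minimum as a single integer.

Old min = -9 (at index 0)
Change: A[0] -9 -> 18
Changed element WAS the min. Need to check: is 18 still <= all others?
  Min of remaining elements: -7
  New min = min(18, -7) = -7

Answer: -7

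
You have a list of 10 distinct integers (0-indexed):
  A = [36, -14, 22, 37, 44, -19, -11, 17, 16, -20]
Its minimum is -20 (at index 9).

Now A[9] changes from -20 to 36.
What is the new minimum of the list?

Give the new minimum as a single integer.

Answer: -19

Derivation:
Old min = -20 (at index 9)
Change: A[9] -20 -> 36
Changed element WAS the min. Need to check: is 36 still <= all others?
  Min of remaining elements: -19
  New min = min(36, -19) = -19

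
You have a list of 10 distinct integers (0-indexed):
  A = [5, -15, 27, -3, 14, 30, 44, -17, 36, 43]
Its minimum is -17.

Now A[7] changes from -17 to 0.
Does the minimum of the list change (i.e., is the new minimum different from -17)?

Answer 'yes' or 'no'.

Old min = -17
Change: A[7] -17 -> 0
Changed element was the min; new min must be rechecked.
New min = -15; changed? yes

Answer: yes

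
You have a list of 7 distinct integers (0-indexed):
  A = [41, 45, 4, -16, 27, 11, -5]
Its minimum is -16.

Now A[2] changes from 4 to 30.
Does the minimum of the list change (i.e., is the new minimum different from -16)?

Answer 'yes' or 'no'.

Answer: no

Derivation:
Old min = -16
Change: A[2] 4 -> 30
Changed element was NOT the min; min changes only if 30 < -16.
New min = -16; changed? no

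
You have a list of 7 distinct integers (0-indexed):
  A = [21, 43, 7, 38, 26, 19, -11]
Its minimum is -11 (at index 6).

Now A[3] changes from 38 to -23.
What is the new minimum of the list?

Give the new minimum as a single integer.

Old min = -11 (at index 6)
Change: A[3] 38 -> -23
Changed element was NOT the old min.
  New min = min(old_min, new_val) = min(-11, -23) = -23

Answer: -23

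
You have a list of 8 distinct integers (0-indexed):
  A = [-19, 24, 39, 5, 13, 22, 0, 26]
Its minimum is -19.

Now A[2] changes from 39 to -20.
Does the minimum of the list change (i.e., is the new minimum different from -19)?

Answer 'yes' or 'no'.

Answer: yes

Derivation:
Old min = -19
Change: A[2] 39 -> -20
Changed element was NOT the min; min changes only if -20 < -19.
New min = -20; changed? yes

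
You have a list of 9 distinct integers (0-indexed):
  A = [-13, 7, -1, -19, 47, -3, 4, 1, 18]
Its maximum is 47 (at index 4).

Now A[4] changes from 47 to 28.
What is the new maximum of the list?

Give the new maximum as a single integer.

Old max = 47 (at index 4)
Change: A[4] 47 -> 28
Changed element WAS the max -> may need rescan.
  Max of remaining elements: 18
  New max = max(28, 18) = 28

Answer: 28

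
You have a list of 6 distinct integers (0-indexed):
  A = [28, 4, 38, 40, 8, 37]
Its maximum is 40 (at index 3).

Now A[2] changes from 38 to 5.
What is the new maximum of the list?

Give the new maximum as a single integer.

Answer: 40

Derivation:
Old max = 40 (at index 3)
Change: A[2] 38 -> 5
Changed element was NOT the old max.
  New max = max(old_max, new_val) = max(40, 5) = 40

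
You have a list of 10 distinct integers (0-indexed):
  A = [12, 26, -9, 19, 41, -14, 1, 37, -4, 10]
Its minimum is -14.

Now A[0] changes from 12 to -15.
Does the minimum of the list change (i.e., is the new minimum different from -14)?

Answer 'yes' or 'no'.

Old min = -14
Change: A[0] 12 -> -15
Changed element was NOT the min; min changes only if -15 < -14.
New min = -15; changed? yes

Answer: yes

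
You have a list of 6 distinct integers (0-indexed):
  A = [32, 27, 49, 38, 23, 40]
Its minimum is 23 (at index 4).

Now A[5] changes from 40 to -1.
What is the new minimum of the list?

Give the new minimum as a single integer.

Answer: -1

Derivation:
Old min = 23 (at index 4)
Change: A[5] 40 -> -1
Changed element was NOT the old min.
  New min = min(old_min, new_val) = min(23, -1) = -1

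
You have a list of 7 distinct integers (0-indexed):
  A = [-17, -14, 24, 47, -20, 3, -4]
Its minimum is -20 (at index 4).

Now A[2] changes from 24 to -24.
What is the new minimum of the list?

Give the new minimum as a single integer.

Old min = -20 (at index 4)
Change: A[2] 24 -> -24
Changed element was NOT the old min.
  New min = min(old_min, new_val) = min(-20, -24) = -24

Answer: -24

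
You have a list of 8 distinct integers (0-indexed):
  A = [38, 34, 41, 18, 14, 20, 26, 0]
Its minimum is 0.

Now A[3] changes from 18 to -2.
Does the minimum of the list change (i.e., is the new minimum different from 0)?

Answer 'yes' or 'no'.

Answer: yes

Derivation:
Old min = 0
Change: A[3] 18 -> -2
Changed element was NOT the min; min changes only if -2 < 0.
New min = -2; changed? yes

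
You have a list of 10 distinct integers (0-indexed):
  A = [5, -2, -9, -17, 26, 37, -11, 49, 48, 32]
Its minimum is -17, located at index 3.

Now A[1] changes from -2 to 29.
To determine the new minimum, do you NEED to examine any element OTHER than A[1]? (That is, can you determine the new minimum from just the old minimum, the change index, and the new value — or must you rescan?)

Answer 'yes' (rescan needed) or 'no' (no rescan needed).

Old min = -17 at index 3
Change at index 1: -2 -> 29
Index 1 was NOT the min. New min = min(-17, 29). No rescan of other elements needed.
Needs rescan: no

Answer: no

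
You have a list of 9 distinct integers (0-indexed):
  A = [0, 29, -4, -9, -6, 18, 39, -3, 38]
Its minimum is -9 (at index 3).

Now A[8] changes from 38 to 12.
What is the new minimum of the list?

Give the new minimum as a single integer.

Old min = -9 (at index 3)
Change: A[8] 38 -> 12
Changed element was NOT the old min.
  New min = min(old_min, new_val) = min(-9, 12) = -9

Answer: -9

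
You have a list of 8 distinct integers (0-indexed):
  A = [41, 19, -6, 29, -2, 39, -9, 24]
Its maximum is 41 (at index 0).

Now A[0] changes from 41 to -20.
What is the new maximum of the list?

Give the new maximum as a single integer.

Old max = 41 (at index 0)
Change: A[0] 41 -> -20
Changed element WAS the max -> may need rescan.
  Max of remaining elements: 39
  New max = max(-20, 39) = 39

Answer: 39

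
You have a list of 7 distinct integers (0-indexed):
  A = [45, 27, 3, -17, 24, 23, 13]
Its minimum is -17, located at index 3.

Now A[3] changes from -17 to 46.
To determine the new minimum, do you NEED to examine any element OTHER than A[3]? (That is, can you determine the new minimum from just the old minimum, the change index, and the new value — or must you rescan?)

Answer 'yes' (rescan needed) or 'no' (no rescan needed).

Old min = -17 at index 3
Change at index 3: -17 -> 46
Index 3 WAS the min and new value 46 > old min -17. Must rescan other elements to find the new min.
Needs rescan: yes

Answer: yes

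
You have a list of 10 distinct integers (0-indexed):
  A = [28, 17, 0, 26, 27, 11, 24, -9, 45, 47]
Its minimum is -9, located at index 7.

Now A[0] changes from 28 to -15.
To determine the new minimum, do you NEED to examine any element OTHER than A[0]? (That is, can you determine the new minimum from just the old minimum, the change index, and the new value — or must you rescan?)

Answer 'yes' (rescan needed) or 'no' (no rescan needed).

Answer: no

Derivation:
Old min = -9 at index 7
Change at index 0: 28 -> -15
Index 0 was NOT the min. New min = min(-9, -15). No rescan of other elements needed.
Needs rescan: no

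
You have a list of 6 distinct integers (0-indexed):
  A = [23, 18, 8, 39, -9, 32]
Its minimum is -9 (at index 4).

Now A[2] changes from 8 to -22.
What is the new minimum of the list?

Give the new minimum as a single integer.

Old min = -9 (at index 4)
Change: A[2] 8 -> -22
Changed element was NOT the old min.
  New min = min(old_min, new_val) = min(-9, -22) = -22

Answer: -22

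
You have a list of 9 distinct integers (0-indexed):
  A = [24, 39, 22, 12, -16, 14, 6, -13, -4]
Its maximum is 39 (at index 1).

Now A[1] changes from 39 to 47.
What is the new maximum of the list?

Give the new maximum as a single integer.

Answer: 47

Derivation:
Old max = 39 (at index 1)
Change: A[1] 39 -> 47
Changed element WAS the max -> may need rescan.
  Max of remaining elements: 24
  New max = max(47, 24) = 47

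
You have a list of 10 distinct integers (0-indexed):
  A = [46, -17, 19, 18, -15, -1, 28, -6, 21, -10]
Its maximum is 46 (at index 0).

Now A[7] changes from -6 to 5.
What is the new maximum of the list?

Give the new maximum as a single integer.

Old max = 46 (at index 0)
Change: A[7] -6 -> 5
Changed element was NOT the old max.
  New max = max(old_max, new_val) = max(46, 5) = 46

Answer: 46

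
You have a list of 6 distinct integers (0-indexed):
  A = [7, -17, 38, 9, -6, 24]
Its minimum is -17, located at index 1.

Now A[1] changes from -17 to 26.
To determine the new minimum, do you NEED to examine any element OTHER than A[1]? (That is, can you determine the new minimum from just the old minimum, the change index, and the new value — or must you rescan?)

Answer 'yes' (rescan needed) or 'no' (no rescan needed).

Answer: yes

Derivation:
Old min = -17 at index 1
Change at index 1: -17 -> 26
Index 1 WAS the min and new value 26 > old min -17. Must rescan other elements to find the new min.
Needs rescan: yes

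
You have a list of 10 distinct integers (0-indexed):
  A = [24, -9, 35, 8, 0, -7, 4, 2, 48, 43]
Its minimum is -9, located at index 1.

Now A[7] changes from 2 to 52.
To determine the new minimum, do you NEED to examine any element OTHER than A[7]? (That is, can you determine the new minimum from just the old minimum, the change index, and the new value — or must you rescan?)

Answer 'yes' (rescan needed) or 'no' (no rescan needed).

Answer: no

Derivation:
Old min = -9 at index 1
Change at index 7: 2 -> 52
Index 7 was NOT the min. New min = min(-9, 52). No rescan of other elements needed.
Needs rescan: no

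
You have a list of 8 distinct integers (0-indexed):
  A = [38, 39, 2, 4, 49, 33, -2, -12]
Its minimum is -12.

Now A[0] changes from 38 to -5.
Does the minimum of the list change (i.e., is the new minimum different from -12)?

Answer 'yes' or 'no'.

Answer: no

Derivation:
Old min = -12
Change: A[0] 38 -> -5
Changed element was NOT the min; min changes only if -5 < -12.
New min = -12; changed? no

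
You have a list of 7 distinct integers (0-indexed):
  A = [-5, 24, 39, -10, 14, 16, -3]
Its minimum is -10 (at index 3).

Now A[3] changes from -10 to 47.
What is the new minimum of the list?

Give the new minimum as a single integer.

Old min = -10 (at index 3)
Change: A[3] -10 -> 47
Changed element WAS the min. Need to check: is 47 still <= all others?
  Min of remaining elements: -5
  New min = min(47, -5) = -5

Answer: -5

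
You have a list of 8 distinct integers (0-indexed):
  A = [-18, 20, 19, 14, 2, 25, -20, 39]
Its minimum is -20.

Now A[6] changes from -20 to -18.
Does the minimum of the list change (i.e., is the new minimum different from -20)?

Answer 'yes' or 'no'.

Old min = -20
Change: A[6] -20 -> -18
Changed element was the min; new min must be rechecked.
New min = -18; changed? yes

Answer: yes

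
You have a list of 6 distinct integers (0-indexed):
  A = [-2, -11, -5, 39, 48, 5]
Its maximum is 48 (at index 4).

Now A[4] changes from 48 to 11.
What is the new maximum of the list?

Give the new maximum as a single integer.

Old max = 48 (at index 4)
Change: A[4] 48 -> 11
Changed element WAS the max -> may need rescan.
  Max of remaining elements: 39
  New max = max(11, 39) = 39

Answer: 39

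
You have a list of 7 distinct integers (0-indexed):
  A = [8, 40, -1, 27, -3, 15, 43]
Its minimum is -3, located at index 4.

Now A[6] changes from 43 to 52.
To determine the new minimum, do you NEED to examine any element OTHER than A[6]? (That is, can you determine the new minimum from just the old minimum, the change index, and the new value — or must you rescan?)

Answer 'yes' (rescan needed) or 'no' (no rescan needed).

Old min = -3 at index 4
Change at index 6: 43 -> 52
Index 6 was NOT the min. New min = min(-3, 52). No rescan of other elements needed.
Needs rescan: no

Answer: no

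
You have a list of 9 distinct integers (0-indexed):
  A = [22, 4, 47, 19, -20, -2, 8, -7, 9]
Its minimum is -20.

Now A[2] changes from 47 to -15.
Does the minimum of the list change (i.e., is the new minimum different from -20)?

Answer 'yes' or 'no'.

Answer: no

Derivation:
Old min = -20
Change: A[2] 47 -> -15
Changed element was NOT the min; min changes only if -15 < -20.
New min = -20; changed? no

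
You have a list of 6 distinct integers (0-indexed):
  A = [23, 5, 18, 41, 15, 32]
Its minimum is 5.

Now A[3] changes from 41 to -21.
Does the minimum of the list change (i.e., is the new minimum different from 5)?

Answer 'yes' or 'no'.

Answer: yes

Derivation:
Old min = 5
Change: A[3] 41 -> -21
Changed element was NOT the min; min changes only if -21 < 5.
New min = -21; changed? yes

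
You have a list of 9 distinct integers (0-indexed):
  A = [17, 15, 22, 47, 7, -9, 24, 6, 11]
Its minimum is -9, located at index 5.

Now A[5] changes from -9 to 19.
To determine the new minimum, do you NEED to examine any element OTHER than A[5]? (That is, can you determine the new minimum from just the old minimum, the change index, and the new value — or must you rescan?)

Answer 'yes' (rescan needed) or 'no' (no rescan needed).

Old min = -9 at index 5
Change at index 5: -9 -> 19
Index 5 WAS the min and new value 19 > old min -9. Must rescan other elements to find the new min.
Needs rescan: yes

Answer: yes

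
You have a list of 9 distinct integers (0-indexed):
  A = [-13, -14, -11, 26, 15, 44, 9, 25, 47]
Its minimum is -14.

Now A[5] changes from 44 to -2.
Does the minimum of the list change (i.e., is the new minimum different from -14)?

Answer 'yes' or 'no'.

Old min = -14
Change: A[5] 44 -> -2
Changed element was NOT the min; min changes only if -2 < -14.
New min = -14; changed? no

Answer: no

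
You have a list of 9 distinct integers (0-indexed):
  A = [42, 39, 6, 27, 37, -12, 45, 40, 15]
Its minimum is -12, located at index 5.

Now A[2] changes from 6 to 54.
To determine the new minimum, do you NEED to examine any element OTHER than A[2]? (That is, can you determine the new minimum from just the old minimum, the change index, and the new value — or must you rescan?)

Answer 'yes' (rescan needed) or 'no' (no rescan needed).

Answer: no

Derivation:
Old min = -12 at index 5
Change at index 2: 6 -> 54
Index 2 was NOT the min. New min = min(-12, 54). No rescan of other elements needed.
Needs rescan: no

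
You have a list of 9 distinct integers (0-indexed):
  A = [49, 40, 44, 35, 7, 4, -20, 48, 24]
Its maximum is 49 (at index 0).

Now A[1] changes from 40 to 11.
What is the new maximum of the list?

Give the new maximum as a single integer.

Answer: 49

Derivation:
Old max = 49 (at index 0)
Change: A[1] 40 -> 11
Changed element was NOT the old max.
  New max = max(old_max, new_val) = max(49, 11) = 49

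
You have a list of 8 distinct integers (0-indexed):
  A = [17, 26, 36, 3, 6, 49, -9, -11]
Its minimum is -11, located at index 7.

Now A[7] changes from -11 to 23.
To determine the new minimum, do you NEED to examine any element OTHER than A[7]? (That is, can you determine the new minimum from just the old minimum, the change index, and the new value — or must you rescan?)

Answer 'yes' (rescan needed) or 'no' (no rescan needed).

Old min = -11 at index 7
Change at index 7: -11 -> 23
Index 7 WAS the min and new value 23 > old min -11. Must rescan other elements to find the new min.
Needs rescan: yes

Answer: yes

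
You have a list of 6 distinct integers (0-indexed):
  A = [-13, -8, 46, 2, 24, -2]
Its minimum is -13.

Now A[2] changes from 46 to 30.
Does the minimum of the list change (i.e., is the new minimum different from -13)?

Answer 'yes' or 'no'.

Old min = -13
Change: A[2] 46 -> 30
Changed element was NOT the min; min changes only if 30 < -13.
New min = -13; changed? no

Answer: no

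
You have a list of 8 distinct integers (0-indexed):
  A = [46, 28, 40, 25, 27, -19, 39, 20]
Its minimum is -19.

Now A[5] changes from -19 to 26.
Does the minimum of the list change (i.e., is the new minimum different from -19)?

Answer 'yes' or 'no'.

Old min = -19
Change: A[5] -19 -> 26
Changed element was the min; new min must be rechecked.
New min = 20; changed? yes

Answer: yes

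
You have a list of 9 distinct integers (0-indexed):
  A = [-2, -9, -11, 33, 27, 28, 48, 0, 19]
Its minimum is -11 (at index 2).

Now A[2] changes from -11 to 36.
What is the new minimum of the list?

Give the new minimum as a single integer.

Old min = -11 (at index 2)
Change: A[2] -11 -> 36
Changed element WAS the min. Need to check: is 36 still <= all others?
  Min of remaining elements: -9
  New min = min(36, -9) = -9

Answer: -9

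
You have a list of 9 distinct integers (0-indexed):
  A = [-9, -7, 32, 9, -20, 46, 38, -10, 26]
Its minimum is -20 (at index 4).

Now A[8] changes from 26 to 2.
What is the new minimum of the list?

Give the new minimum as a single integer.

Answer: -20

Derivation:
Old min = -20 (at index 4)
Change: A[8] 26 -> 2
Changed element was NOT the old min.
  New min = min(old_min, new_val) = min(-20, 2) = -20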